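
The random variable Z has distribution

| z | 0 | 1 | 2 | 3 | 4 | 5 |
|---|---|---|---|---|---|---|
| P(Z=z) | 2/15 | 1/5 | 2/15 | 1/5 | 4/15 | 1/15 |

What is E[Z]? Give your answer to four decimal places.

2.4667

E[Z] = Σ z·P(Z=z)
 = 0·2/15 + 1·1/5 + 2·2/15 + 3·1/5 + 4·4/15 + 5·1/15
 = 0 + 1/5 + 4/15 + 3/5 + 16/15 + 1/3
 = 37/15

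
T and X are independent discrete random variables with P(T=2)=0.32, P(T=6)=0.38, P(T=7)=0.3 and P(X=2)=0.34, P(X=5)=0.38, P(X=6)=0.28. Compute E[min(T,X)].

3.5368

E[min(T,X)] = Σ_t Σ_x min(t,x) · P(T=t)P(X=x)
 = 2·0.1088 + 2·0.1216 + 2·0.0896 + 2·0.1292 + 5·0.1444 + 6·0.1064 + 2·0.102 + 5·0.114 + 6·0.084
 = 0.2176 + 0.2432 + 0.1792 + 0.2584 + 0.722 + 0.6384 + 0.204 + 0.57 + 0.504
 = 3.5368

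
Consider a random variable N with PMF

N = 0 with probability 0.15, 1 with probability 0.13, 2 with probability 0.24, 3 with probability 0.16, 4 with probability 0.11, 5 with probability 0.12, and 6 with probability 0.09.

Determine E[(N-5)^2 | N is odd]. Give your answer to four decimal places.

6.6341

P(N is odd) = 0.13 + 0.16 + 0.12 = 0.41.
E[(N-5)^2 | N is odd] = [16·0.13 + 4·0.16 + 0·0.12] / 0.41
 = 2.72 / 0.41
 = 272/41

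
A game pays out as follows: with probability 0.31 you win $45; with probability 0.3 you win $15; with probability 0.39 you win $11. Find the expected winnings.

E[payout] = 45·0.31 + 15·0.3 + 11·0.39
 = 13.95 + 4.5 + 4.29
 = 22.74

22.74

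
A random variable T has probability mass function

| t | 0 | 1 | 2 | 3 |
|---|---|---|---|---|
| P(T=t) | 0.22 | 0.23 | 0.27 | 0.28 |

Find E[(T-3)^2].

3.17

E[(T-3)^2] = Σ (t-3)^2·P(T=t)
 = 9·0.22 + 4·0.23 + 1·0.27 + 0·0.28
 = 1.98 + 0.92 + 0.27 + 0
 = 3.17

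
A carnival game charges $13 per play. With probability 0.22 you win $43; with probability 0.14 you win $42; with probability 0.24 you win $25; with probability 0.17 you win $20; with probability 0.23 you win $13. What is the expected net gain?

E[payout] = 43·0.22 + 42·0.14 + 25·0.24 + 20·0.17 + 13·0.23
 = 9.46 + 5.88 + 6 + 3.4 + 2.99
 = 27.73
Net = 27.73 - 13 = 14.73

14.73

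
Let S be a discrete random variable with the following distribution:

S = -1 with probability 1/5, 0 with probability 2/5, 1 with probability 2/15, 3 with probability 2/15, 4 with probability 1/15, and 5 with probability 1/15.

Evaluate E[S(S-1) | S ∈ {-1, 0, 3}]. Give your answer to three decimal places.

1.636

P(S ∈ {-1, 0, 3}) = 1/5 + 2/5 + 2/15 = 11/15.
E[S(S-1) | S ∈ {-1, 0, 3}] = [2·1/5 + 0·2/5 + 6·2/15] / (11/15)
 = 6/5 / (11/15)
 = 18/11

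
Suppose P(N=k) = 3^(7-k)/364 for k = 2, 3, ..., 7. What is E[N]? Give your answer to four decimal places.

E[N] = Σ n·P(N=n)
 = 2·243/364 + 3·81/364 + 4·27/364 + 5·9/364 + 6·3/364 + 7·1/364
 = 243/182 + 243/364 + 27/91 + 45/364 + 9/182 + 1/52
 = 907/364

2.4918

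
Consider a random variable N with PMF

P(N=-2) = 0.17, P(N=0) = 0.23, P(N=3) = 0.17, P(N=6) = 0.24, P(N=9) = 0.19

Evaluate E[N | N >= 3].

6.1

P(N >= 3) = 0.17 + 0.24 + 0.19 = 0.6.
E[N | N >= 3] = [3·0.17 + 6·0.24 + 9·0.19] / 0.6
 = 3.66 / 0.6
 = 61/10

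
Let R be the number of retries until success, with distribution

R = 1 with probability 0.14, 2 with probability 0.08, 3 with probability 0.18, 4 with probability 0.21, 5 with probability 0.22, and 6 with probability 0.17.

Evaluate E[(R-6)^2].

7.46

E[(R-6)^2] = Σ (r-6)^2·P(R=r)
 = 25·0.14 + 16·0.08 + 9·0.18 + 4·0.21 + 1·0.22 + 0·0.17
 = 3.5 + 1.28 + 1.62 + 0.84 + 0.22 + 0
 = 7.46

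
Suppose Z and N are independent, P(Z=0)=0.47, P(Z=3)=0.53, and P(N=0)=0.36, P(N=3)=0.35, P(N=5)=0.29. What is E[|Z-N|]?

E[|Z-N|] = Σ_z Σ_n |z-n| · P(Z=z)P(N=n)
 = 0·0.1692 + 3·0.1645 + 5·0.1363 + 3·0.1908 + 0·0.1855 + 2·0.1537
 = 0 + 0.4935 + 0.6815 + 0.5724 + 0 + 0.3074
 = 2.0548

2.0548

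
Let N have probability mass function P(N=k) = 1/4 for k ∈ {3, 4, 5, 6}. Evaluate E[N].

4.5

E[N] = Σ n·P(N=n)
 = 3·1/4 + 4·1/4 + 5·1/4 + 6·1/4
 = 3/4 + 1 + 5/4 + 3/2
 = 9/2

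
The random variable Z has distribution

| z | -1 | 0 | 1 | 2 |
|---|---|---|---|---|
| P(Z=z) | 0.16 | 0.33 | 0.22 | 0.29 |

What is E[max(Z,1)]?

1.29

E[max(Z,1)] = Σ max(z,1)·P(Z=z)
 = 1·0.16 + 1·0.33 + 1·0.22 + 2·0.29
 = 0.16 + 0.33 + 0.22 + 0.58
 = 1.29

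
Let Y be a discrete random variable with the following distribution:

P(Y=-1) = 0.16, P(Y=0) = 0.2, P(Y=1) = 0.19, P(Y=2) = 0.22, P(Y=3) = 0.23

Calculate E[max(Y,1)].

E[max(Y,1)] = Σ max(y,1)·P(Y=y)
 = 1·0.16 + 1·0.2 + 1·0.19 + 2·0.22 + 3·0.23
 = 0.16 + 0.2 + 0.19 + 0.44 + 0.69
 = 1.68

1.68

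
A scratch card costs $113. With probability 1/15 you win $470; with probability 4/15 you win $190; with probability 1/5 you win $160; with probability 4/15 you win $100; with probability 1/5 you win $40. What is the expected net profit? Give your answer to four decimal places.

35.6667

E[payout] = 470·1/15 + 190·4/15 + 160·1/5 + 100·4/15 + 40·1/5
 = 94/3 + 152/3 + 32 + 80/3 + 8
 = 446/3
Net = 446/3 - 113 = 107/3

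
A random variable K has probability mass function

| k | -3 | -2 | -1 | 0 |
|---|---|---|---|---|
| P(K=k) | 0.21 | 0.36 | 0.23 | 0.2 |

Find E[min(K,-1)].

-1.78

E[min(K,-1)] = Σ min(k,-1)·P(K=k)
 = (-3)·0.21 + (-2)·0.36 + (-1)·0.23 + (-1)·0.2
 = (-0.63) + (-0.72) + (-0.23) + (-0.2)
 = -1.78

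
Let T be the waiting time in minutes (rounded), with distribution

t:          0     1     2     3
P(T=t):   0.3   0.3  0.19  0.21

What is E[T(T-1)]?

E[T(T-1)] = Σ t(t-1)·P(T=t)
 = 0·0.3 + 0·0.3 + 2·0.19 + 6·0.21
 = 0 + 0 + 0.38 + 1.26
 = 1.64

1.64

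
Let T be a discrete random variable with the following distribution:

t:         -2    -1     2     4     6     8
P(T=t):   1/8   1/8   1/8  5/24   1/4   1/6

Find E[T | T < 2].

P(T < 2) = 1/8 + 1/8 = 1/4.
E[T | T < 2] = [(-2)·1/8 + (-1)·1/8] / (1/4)
 = -3/8 / (1/4)
 = -3/2

-1.5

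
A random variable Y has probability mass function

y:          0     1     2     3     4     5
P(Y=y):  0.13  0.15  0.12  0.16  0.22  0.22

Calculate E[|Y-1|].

E[|Y-1|] = Σ |y-1|·P(Y=y)
 = 1·0.13 + 0·0.15 + 1·0.12 + 2·0.16 + 3·0.22 + 4·0.22
 = 0.13 + 0 + 0.12 + 0.32 + 0.66 + 0.88
 = 2.11

2.11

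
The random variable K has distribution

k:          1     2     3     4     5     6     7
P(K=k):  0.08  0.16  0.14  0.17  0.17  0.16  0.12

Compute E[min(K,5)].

3.75

E[min(K,5)] = Σ min(k,5)·P(K=k)
 = 1·0.08 + 2·0.16 + 3·0.14 + 4·0.17 + 5·0.17 + 5·0.16 + 5·0.12
 = 0.08 + 0.32 + 0.42 + 0.68 + 0.85 + 0.8 + 0.6
 = 3.75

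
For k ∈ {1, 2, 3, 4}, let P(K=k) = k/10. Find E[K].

E[K] = Σ k·P(K=k)
 = 1·1/10 + 2·1/5 + 3·3/10 + 4·2/5
 = 1/10 + 2/5 + 9/10 + 8/5
 = 3

3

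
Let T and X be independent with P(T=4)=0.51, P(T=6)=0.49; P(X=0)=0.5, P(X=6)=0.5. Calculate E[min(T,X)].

E[min(T,X)] = Σ_t Σ_x min(t,x) · P(T=t)P(X=x)
 = 0·0.255 + 4·0.255 + 0·0.245 + 6·0.245
 = 0 + 1.02 + 0 + 1.47
 = 2.49

2.49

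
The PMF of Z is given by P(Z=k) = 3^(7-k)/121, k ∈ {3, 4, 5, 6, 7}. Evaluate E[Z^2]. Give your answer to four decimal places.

12.7521

E[Z^2] = Σ z^2·P(Z=z)
 = 9·81/121 + 16·27/121 + 25·9/121 + 36·3/121 + 49·1/121
 = 729/121 + 432/121 + 225/121 + 108/121 + 49/121
 = 1543/121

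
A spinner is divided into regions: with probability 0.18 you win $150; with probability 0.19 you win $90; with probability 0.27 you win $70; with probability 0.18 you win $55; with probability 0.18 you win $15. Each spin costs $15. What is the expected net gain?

60.6

E[payout] = 150·0.18 + 90·0.19 + 70·0.27 + 55·0.18 + 15·0.18
 = 27 + 17.1 + 18.9 + 9.9 + 2.7
 = 75.6
Net = 75.6 - 15 = 60.6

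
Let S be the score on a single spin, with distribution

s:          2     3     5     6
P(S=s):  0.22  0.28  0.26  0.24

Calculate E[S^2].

18.54

E[S^2] = Σ s^2·P(S=s)
 = 4·0.22 + 9·0.28 + 25·0.26 + 36·0.24
 = 0.88 + 2.52 + 6.5 + 8.64
 = 18.54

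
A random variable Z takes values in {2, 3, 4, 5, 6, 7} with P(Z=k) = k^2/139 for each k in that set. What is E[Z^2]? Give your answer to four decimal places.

E[Z^2] = Σ z^2·P(Z=z)
 = 4·4/139 + 9·9/139 + 16·16/139 + 25·25/139 + 36·36/139 + 49·49/139
 = 16/139 + 81/139 + 256/139 + 625/139 + 1296/139 + 2401/139
 = 4675/139

33.6331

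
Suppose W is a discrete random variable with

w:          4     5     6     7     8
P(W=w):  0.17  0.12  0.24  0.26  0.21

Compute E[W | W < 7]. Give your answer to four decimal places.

5.1321

P(W < 7) = 0.17 + 0.12 + 0.24 = 0.53.
E[W | W < 7] = [4·0.17 + 5·0.12 + 6·0.24] / 0.53
 = 2.72 / 0.53
 = 272/53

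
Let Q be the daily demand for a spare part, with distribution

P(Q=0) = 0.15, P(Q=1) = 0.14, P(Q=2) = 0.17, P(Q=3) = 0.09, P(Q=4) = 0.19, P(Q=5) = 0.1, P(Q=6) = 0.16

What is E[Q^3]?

E[Q^3] = Σ q^3·P(Q=q)
 = 0·0.15 + 1·0.14 + 8·0.17 + 27·0.09 + 64·0.19 + 125·0.1 + 216·0.16
 = 0 + 0.14 + 1.36 + 2.43 + 12.16 + 12.5 + 34.56
 = 63.15

63.15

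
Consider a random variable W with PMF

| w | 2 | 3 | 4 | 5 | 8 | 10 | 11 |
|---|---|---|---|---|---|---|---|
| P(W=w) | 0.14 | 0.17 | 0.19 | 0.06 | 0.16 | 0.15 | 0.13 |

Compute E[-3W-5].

-23.18

E[-3W-5] = Σ (-3w-5)·P(W=w)
 = (-11)·0.14 + (-14)·0.17 + (-17)·0.19 + (-20)·0.06 + (-29)·0.16 + (-35)·0.15 + (-38)·0.13
 = (-1.54) + (-2.38) + (-3.23) + (-1.2) + (-4.64) + (-5.25) + (-4.94)
 = -23.18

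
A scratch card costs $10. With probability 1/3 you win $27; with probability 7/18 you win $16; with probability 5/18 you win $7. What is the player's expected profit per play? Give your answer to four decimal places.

7.1667

E[payout] = 27·1/3 + 16·7/18 + 7·5/18
 = 9 + 56/9 + 35/18
 = 103/6
Net = 103/6 - 10 = 43/6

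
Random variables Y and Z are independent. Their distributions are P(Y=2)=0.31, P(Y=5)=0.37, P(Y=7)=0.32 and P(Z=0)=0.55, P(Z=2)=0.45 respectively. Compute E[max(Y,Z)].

E[max(Y,Z)] = Σ_y Σ_z max(y,z) · P(Y=y)P(Z=z)
 = 2·0.1705 + 2·0.1395 + 5·0.2035 + 5·0.1665 + 7·0.176 + 7·0.144
 = 0.341 + 0.279 + 1.0175 + 0.8325 + 1.232 + 1.008
 = 4.71

4.71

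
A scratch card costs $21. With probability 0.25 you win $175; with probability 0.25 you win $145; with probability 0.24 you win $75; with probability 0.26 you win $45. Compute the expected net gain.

88.7

E[payout] = 175·0.25 + 145·0.25 + 75·0.24 + 45·0.26
 = 43.75 + 36.25 + 18 + 11.7
 = 109.7
Net = 109.7 - 21 = 88.7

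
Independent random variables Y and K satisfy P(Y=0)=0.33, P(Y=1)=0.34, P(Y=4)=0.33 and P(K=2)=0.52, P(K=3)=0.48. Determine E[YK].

E[YK] = Σ_y Σ_k yk · P(Y=y)P(K=k)
 = 0·0.1716 + 0·0.1584 + 2·0.1768 + 3·0.1632 + 8·0.1716 + 12·0.1584
 = 0 + 0 + 0.3536 + 0.4896 + 1.3728 + 1.9008
 = 4.1168

4.1168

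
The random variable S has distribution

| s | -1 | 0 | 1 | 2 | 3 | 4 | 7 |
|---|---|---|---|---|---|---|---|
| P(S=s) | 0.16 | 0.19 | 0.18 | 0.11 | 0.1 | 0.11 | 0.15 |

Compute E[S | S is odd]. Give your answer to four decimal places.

2.3220

P(S is odd) = 0.16 + 0.18 + 0.1 + 0.15 = 0.59.
E[S | S is odd] = [(-1)·0.16 + 1·0.18 + 3·0.1 + 7·0.15] / 0.59
 = 1.37 / 0.59
 = 137/59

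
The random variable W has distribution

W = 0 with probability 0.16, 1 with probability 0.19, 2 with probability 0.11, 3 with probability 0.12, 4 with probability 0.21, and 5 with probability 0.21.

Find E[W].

E[W] = Σ w·P(W=w)
 = 0·0.16 + 1·0.19 + 2·0.11 + 3·0.12 + 4·0.21 + 5·0.21
 = 0 + 0.19 + 0.22 + 0.36 + 0.84 + 1.05
 = 2.66

2.66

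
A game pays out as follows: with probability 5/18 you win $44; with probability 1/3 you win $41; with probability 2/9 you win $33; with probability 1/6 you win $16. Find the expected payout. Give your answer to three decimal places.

E[payout] = 44·5/18 + 41·1/3 + 33·2/9 + 16·1/6
 = 110/9 + 41/3 + 22/3 + 8/3
 = 323/9

35.889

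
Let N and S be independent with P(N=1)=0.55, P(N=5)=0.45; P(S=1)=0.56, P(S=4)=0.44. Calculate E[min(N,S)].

1.594

E[min(N,S)] = Σ_n Σ_s min(n,s) · P(N=n)P(S=s)
 = 1·0.308 + 1·0.242 + 1·0.252 + 4·0.198
 = 0.308 + 0.242 + 0.252 + 0.792
 = 1.594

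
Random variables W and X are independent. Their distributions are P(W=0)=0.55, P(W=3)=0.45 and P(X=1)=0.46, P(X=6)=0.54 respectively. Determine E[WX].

E[WX] = Σ_w Σ_x wx · P(W=w)P(X=x)
 = 0·0.253 + 0·0.297 + 3·0.207 + 18·0.243
 = 0 + 0 + 0.621 + 4.374
 = 4.995

4.995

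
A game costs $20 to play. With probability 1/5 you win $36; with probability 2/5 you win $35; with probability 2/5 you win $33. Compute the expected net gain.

14.4

E[payout] = 36·1/5 + 35·2/5 + 33·2/5
 = 36/5 + 14 + 66/5
 = 172/5
Net = 172/5 - 20 = 72/5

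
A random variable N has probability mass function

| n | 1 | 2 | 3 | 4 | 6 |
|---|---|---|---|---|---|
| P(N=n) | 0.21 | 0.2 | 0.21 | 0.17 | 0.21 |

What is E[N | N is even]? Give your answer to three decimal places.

P(N is even) = 0.2 + 0.17 + 0.21 = 0.58.
E[N | N is even] = [2·0.2 + 4·0.17 + 6·0.21] / 0.58
 = 2.34 / 0.58
 = 117/29

4.034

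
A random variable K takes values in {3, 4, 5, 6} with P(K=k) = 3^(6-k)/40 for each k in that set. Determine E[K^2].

12.45

E[K^2] = Σ k^2·P(K=k)
 = 9·27/40 + 16·9/40 + 25·3/40 + 36·1/40
 = 243/40 + 18/5 + 15/8 + 9/10
 = 249/20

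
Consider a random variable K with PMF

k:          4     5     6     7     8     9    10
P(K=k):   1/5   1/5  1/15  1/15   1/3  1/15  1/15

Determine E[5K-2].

E[5K-2] = Σ (5k-2)·P(K=k)
 = 18·1/5 + 23·1/5 + 28·1/15 + 33·1/15 + 38·1/3 + 43·1/15 + 48·1/15
 = 18/5 + 23/5 + 28/15 + 11/5 + 38/3 + 43/15 + 16/5
 = 31

31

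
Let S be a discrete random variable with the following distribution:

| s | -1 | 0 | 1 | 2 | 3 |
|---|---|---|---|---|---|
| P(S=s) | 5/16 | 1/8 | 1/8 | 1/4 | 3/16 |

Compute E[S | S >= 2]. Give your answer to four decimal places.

2.4286

P(S >= 2) = 1/4 + 3/16 = 7/16.
E[S | S >= 2] = [2·1/4 + 3·3/16] / (7/16)
 = 17/16 / (7/16)
 = 17/7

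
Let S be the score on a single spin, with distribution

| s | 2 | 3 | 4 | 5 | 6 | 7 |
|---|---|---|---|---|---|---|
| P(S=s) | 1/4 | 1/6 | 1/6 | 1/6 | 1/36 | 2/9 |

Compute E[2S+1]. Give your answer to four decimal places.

E[2S+1] = Σ (2s+1)·P(S=s)
 = 5·1/4 + 7·1/6 + 9·1/6 + 11·1/6 + 13·1/36 + 15·2/9
 = 5/4 + 7/6 + 3/2 + 11/6 + 13/36 + 10/3
 = 85/9

9.4444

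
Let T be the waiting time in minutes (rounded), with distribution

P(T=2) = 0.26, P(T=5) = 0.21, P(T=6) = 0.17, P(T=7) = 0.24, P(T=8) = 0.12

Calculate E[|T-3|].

2.75

E[|T-3|] = Σ |t-3|·P(T=t)
 = 1·0.26 + 2·0.21 + 3·0.17 + 4·0.24 + 5·0.12
 = 0.26 + 0.42 + 0.51 + 0.96 + 0.6
 = 2.75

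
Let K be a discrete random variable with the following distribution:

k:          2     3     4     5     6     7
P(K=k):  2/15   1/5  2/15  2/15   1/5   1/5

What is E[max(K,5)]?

E[max(K,5)] = Σ max(k,5)·P(K=k)
 = 5·2/15 + 5·1/5 + 5·2/15 + 5·2/15 + 6·1/5 + 7·1/5
 = 2/3 + 1 + 2/3 + 2/3 + 6/5 + 7/5
 = 28/5

5.6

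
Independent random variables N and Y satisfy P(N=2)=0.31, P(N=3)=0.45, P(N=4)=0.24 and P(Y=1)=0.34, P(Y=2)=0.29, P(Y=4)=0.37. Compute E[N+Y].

E[N+Y] = Σ_n Σ_y (n+y) · P(N=n)P(Y=y)
 = 3·0.1054 + 4·0.0899 + 6·0.1147 + 4·0.153 + 5·0.1305 + 7·0.1665 + 5·0.0816 + 6·0.0696 + 8·0.0888
 = 0.3162 + 0.3596 + 0.6882 + 0.612 + 0.6525 + 1.1655 + 0.408 + 0.4176 + 0.7104
 = 5.33

5.33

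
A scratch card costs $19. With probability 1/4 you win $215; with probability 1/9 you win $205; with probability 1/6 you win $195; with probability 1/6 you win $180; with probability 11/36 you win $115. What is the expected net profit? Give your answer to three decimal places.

E[payout] = 215·1/4 + 205·1/9 + 195·1/6 + 180·1/6 + 115·11/36
 = 215/4 + 205/9 + 65/2 + 30 + 1265/36
 = 1045/6
Net = 1045/6 - 19 = 931/6

155.167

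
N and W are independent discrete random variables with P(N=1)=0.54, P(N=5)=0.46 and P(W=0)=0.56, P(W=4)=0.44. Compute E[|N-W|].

E[|N-W|] = Σ_n Σ_w |n-w| · P(N=n)P(W=w)
 = 1·0.3024 + 3·0.2376 + 5·0.2576 + 1·0.2024
 = 0.3024 + 0.7128 + 1.288 + 0.2024
 = 2.5056

2.5056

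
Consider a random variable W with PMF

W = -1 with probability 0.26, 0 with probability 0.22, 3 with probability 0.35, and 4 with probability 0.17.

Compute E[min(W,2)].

0.78

E[min(W,2)] = Σ min(w,2)·P(W=w)
 = (-1)·0.26 + 0·0.22 + 2·0.35 + 2·0.17
 = (-0.26) + 0 + 0.7 + 0.34
 = 0.78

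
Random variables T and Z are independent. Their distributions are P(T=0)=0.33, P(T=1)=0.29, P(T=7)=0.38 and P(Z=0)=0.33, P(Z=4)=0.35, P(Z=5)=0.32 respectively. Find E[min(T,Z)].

1.3343

E[min(T,Z)] = Σ_t Σ_z min(t,z) · P(T=t)P(Z=z)
 = 0·0.1089 + 0·0.1155 + 0·0.1056 + 0·0.0957 + 1·0.1015 + 1·0.0928 + 0·0.1254 + 4·0.133 + 5·0.1216
 = 0 + 0 + 0 + 0 + 0.1015 + 0.0928 + 0 + 0.532 + 0.608
 = 1.3343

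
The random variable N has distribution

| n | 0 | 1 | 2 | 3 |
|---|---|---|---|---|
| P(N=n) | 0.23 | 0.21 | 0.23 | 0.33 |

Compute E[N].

E[N] = Σ n·P(N=n)
 = 0·0.23 + 1·0.21 + 2·0.23 + 3·0.33
 = 0 + 0.21 + 0.46 + 0.99
 = 1.66

1.66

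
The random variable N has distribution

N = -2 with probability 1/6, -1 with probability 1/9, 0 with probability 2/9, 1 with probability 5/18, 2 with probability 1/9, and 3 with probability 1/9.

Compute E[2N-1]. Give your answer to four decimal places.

-0.2222

E[2N-1] = Σ (2n-1)·P(N=n)
 = (-5)·1/6 + (-3)·1/9 + (-1)·2/9 + 1·5/18 + 3·1/9 + 5·1/9
 = (-5/6) + (-1/3) + (-2/9) + 5/18 + 1/3 + 5/9
 = -2/9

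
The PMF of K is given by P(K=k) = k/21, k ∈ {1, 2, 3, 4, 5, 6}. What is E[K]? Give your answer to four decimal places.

E[K] = Σ k·P(K=k)
 = 1·1/21 + 2·2/21 + 3·1/7 + 4·4/21 + 5·5/21 + 6·2/7
 = 1/21 + 4/21 + 3/7 + 16/21 + 25/21 + 12/7
 = 13/3

4.3333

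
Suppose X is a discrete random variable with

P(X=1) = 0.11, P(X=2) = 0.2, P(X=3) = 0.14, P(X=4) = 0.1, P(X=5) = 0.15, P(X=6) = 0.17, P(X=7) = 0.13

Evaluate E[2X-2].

6.02

E[2X-2] = Σ (2x-2)·P(X=x)
 = 0·0.11 + 2·0.2 + 4·0.14 + 6·0.1 + 8·0.15 + 10·0.17 + 12·0.13
 = 0 + 0.4 + 0.56 + 0.6 + 1.2 + 1.7 + 1.56
 = 6.02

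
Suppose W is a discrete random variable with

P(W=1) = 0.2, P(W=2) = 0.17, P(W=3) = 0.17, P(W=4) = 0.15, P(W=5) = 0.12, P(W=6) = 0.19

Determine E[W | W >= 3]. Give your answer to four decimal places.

P(W >= 3) = 0.17 + 0.15 + 0.12 + 0.19 = 0.63.
E[W | W >= 3] = [3·0.17 + 4·0.15 + 5·0.12 + 6·0.19] / 0.63
 = 2.85 / 0.63
 = 95/21

4.5238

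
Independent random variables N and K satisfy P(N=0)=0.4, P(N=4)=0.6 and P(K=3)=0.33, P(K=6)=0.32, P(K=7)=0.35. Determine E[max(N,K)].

E[max(N,K)] = Σ_n Σ_k max(n,k) · P(N=n)P(K=k)
 = 3·0.132 + 6·0.128 + 7·0.14 + 4·0.198 + 6·0.192 + 7·0.21
 = 0.396 + 0.768 + 0.98 + 0.792 + 1.152 + 1.47
 = 5.558

5.558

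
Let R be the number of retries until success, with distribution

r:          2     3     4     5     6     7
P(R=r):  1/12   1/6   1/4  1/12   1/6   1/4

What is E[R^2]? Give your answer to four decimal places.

26.1667

E[R^2] = Σ r^2·P(R=r)
 = 4·1/12 + 9·1/6 + 16·1/4 + 25·1/12 + 36·1/6 + 49·1/4
 = 1/3 + 3/2 + 4 + 25/12 + 6 + 49/4
 = 157/6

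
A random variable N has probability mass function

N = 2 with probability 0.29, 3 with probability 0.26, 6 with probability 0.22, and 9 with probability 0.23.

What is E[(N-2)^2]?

15.05

E[(N-2)^2] = Σ (n-2)^2·P(N=n)
 = 0·0.29 + 1·0.26 + 16·0.22 + 49·0.23
 = 0 + 0.26 + 3.52 + 11.27
 = 15.05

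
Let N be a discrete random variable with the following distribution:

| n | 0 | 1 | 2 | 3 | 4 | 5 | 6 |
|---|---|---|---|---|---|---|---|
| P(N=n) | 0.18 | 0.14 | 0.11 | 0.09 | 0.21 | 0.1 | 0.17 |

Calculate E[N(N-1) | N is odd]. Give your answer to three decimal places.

7.697

P(N is odd) = 0.14 + 0.09 + 0.1 = 0.33.
E[N(N-1) | N is odd] = [0·0.14 + 6·0.09 + 20·0.1] / 0.33
 = 2.54 / 0.33
 = 254/33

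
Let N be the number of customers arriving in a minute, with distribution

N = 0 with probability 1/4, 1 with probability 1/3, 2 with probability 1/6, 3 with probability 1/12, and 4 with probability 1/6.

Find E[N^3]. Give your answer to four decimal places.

E[N^3] = Σ n^3·P(N=n)
 = 0·1/4 + 1·1/3 + 8·1/6 + 27·1/12 + 64·1/6
 = 0 + 1/3 + 4/3 + 9/4 + 32/3
 = 175/12

14.5833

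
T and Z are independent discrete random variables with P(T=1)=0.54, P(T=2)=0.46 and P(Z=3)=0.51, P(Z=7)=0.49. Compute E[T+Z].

6.42

E[T+Z] = Σ_t Σ_z (t+z) · P(T=t)P(Z=z)
 = 4·0.2754 + 8·0.2646 + 5·0.2346 + 9·0.2254
 = 1.1016 + 2.1168 + 1.173 + 2.0286
 = 6.42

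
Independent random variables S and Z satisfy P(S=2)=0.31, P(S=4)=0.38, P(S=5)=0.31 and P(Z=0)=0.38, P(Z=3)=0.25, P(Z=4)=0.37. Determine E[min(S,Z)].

E[min(S,Z)] = Σ_s Σ_z min(s,z) · P(S=s)P(Z=z)
 = 0·0.1178 + 2·0.0775 + 2·0.1147 + 0·0.1444 + 3·0.095 + 4·0.1406 + 0·0.1178 + 3·0.0775 + 4·0.1147
 = 0 + 0.155 + 0.2294 + 0 + 0.285 + 0.5624 + 0 + 0.2325 + 0.4588
 = 1.9231

1.9231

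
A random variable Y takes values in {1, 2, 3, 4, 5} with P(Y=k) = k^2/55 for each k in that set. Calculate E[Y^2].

17.8

E[Y^2] = Σ y^2·P(Y=y)
 = 1·1/55 + 4·4/55 + 9·9/55 + 16·16/55 + 25·5/11
 = 1/55 + 16/55 + 81/55 + 256/55 + 125/11
 = 89/5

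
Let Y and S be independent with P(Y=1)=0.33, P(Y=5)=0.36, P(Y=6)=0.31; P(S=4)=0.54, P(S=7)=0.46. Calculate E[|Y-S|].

2.4484

E[|Y-S|] = Σ_y Σ_s |y-s| · P(Y=y)P(S=s)
 = 3·0.1782 + 6·0.1518 + 1·0.1944 + 2·0.1656 + 2·0.1674 + 1·0.1426
 = 0.5346 + 0.9108 + 0.1944 + 0.3312 + 0.3348 + 0.1426
 = 2.4484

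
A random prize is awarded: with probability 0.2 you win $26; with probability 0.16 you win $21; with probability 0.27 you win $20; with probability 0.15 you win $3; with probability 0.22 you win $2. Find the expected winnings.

14.85

E[payout] = 26·0.2 + 21·0.16 + 20·0.27 + 3·0.15 + 2·0.22
 = 5.2 + 3.36 + 5.4 + 0.45 + 0.44
 = 14.85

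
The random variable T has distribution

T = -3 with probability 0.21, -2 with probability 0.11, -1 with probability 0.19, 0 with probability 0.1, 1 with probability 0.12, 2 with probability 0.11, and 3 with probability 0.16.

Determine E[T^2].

4.52

E[T^2] = Σ t^2·P(T=t)
 = 9·0.21 + 4·0.11 + 1·0.19 + 0·0.1 + 1·0.12 + 4·0.11 + 9·0.16
 = 1.89 + 0.44 + 0.19 + 0 + 0.12 + 0.44 + 1.44
 = 4.52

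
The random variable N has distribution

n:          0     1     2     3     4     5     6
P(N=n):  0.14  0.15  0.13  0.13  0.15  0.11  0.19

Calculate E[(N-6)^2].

12.75

E[(N-6)^2] = Σ (n-6)^2·P(N=n)
 = 36·0.14 + 25·0.15 + 16·0.13 + 9·0.13 + 4·0.15 + 1·0.11 + 0·0.19
 = 5.04 + 3.75 + 2.08 + 1.17 + 0.6 + 0.11 + 0
 = 12.75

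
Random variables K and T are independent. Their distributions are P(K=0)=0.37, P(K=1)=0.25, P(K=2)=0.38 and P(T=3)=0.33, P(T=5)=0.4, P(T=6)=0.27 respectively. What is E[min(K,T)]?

E[min(K,T)] = Σ_k Σ_t min(k,t) · P(K=k)P(T=t)
 = 0·0.1221 + 0·0.148 + 0·0.0999 + 1·0.0825 + 1·0.1 + 1·0.0675 + 2·0.1254 + 2·0.152 + 2·0.1026
 = 0 + 0 + 0 + 0.0825 + 0.1 + 0.0675 + 0.2508 + 0.304 + 0.2052
 = 1.01

1.01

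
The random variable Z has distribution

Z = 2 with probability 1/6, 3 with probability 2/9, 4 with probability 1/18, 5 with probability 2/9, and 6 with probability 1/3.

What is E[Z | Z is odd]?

P(Z is odd) = 2/9 + 2/9 = 4/9.
E[Z | Z is odd] = [3·2/9 + 5·2/9] / (4/9)
 = 16/9 / (4/9)
 = 4

4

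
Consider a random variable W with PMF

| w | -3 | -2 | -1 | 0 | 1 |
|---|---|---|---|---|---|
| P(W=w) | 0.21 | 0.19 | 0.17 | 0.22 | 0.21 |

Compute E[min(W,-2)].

E[min(W,-2)] = Σ min(w,-2)·P(W=w)
 = (-3)·0.21 + (-2)·0.19 + (-2)·0.17 + (-2)·0.22 + (-2)·0.21
 = (-0.63) + (-0.38) + (-0.34) + (-0.44) + (-0.42)
 = -2.21

-2.21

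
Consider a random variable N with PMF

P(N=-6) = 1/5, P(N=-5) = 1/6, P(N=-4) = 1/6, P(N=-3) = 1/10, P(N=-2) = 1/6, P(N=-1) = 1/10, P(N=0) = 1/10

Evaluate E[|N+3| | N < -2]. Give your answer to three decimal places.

1.737

P(N < -2) = 1/5 + 1/6 + 1/6 + 1/10 = 19/30.
E[|N+3| | N < -2] = [3·1/5 + 2·1/6 + 1·1/6 + 0·1/10] / (19/30)
 = 11/10 / (19/30)
 = 33/19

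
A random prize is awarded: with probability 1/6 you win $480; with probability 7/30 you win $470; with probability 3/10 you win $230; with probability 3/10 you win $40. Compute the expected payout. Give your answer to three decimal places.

270.667

E[payout] = 480·1/6 + 470·7/30 + 230·3/10 + 40·3/10
 = 80 + 329/3 + 69 + 12
 = 812/3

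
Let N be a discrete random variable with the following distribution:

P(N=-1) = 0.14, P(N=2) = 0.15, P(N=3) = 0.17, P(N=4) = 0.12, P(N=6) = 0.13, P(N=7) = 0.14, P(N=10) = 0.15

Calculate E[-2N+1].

-7.82

E[-2N+1] = Σ (-2n+1)·P(N=n)
 = 3·0.14 + (-3)·0.15 + (-5)·0.17 + (-7)·0.12 + (-11)·0.13 + (-13)·0.14 + (-19)·0.15
 = 0.42 + (-0.45) + (-0.85) + (-0.84) + (-1.43) + (-1.82) + (-2.85)
 = -7.82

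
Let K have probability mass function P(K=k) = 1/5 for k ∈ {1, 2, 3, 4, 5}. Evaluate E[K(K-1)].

8

E[K(K-1)] = Σ k(k-1)·P(K=k)
 = 0·1/5 + 2·1/5 + 6·1/5 + 12·1/5 + 20·1/5
 = 0 + 2/5 + 6/5 + 12/5 + 4
 = 8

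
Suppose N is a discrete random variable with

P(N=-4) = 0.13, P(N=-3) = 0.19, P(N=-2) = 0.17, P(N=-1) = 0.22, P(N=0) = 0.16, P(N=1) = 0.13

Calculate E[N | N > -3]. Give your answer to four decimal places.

-0.6324

P(N > -3) = 0.17 + 0.22 + 0.16 + 0.13 = 0.68.
E[N | N > -3] = [(-2)·0.17 + (-1)·0.22 + 0·0.16 + 1·0.13] / 0.68
 = -0.43 / 0.68
 = -43/68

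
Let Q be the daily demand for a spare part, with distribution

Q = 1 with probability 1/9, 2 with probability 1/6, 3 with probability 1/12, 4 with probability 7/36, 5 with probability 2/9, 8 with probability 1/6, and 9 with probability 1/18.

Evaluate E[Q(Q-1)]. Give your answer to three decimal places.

20.944

E[Q(Q-1)] = Σ q(q-1)·P(Q=q)
 = 0·1/9 + 2·1/6 + 6·1/12 + 12·7/36 + 20·2/9 + 56·1/6 + 72·1/18
 = 0 + 1/3 + 1/2 + 7/3 + 40/9 + 28/3 + 4
 = 377/18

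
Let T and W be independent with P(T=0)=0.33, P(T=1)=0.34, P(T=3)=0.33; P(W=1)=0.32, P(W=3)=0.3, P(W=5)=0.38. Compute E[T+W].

4.45

E[T+W] = Σ_t Σ_w (t+w) · P(T=t)P(W=w)
 = 1·0.1056 + 3·0.099 + 5·0.1254 + 2·0.1088 + 4·0.102 + 6·0.1292 + 4·0.1056 + 6·0.099 + 8·0.1254
 = 0.1056 + 0.297 + 0.627 + 0.2176 + 0.408 + 0.7752 + 0.4224 + 0.594 + 1.0032
 = 4.45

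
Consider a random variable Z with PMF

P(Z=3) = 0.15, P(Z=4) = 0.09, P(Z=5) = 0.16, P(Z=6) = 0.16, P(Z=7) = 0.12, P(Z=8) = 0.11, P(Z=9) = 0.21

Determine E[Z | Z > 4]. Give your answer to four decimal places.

7.0658

P(Z > 4) = 0.16 + 0.16 + 0.12 + 0.11 + 0.21 = 0.76.
E[Z | Z > 4] = [5·0.16 + 6·0.16 + 7·0.12 + 8·0.11 + 9·0.21] / 0.76
 = 5.37 / 0.76
 = 537/76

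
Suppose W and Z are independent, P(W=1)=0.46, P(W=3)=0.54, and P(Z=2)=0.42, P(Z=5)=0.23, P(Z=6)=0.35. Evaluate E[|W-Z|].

2.4636

E[|W-Z|] = Σ_w Σ_z |w-z| · P(W=w)P(Z=z)
 = 1·0.1932 + 4·0.1058 + 5·0.161 + 1·0.2268 + 2·0.1242 + 3·0.189
 = 0.1932 + 0.4232 + 0.805 + 0.2268 + 0.2484 + 0.567
 = 2.4636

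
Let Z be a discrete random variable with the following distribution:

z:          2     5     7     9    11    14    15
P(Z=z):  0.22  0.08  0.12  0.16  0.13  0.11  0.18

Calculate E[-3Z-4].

E[-3Z-4] = Σ (-3z-4)·P(Z=z)
 = (-10)·0.22 + (-19)·0.08 + (-25)·0.12 + (-31)·0.16 + (-37)·0.13 + (-46)·0.11 + (-49)·0.18
 = (-2.2) + (-1.52) + (-3) + (-4.96) + (-4.81) + (-5.06) + (-8.82)
 = -30.37

-30.37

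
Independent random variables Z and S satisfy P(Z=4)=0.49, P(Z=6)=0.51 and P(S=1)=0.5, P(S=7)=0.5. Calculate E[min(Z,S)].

3.01

E[min(Z,S)] = Σ_z Σ_s min(z,s) · P(Z=z)P(S=s)
 = 1·0.245 + 4·0.245 + 1·0.255 + 6·0.255
 = 0.245 + 0.98 + 0.255 + 1.53
 = 3.01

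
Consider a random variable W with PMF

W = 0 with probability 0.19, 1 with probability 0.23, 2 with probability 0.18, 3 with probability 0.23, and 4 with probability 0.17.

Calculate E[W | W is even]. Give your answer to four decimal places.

1.9259

P(W is even) = 0.19 + 0.18 + 0.17 = 0.54.
E[W | W is even] = [0·0.19 + 2·0.18 + 4·0.17] / 0.54
 = 1.04 / 0.54
 = 52/27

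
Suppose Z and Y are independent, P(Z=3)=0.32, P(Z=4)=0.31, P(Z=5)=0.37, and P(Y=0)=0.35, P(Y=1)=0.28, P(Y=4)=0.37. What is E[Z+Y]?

E[Z+Y] = Σ_z Σ_y (z+y) · P(Z=z)P(Y=y)
 = 3·0.112 + 4·0.0896 + 7·0.1184 + 4·0.1085 + 5·0.0868 + 8·0.1147 + 5·0.1295 + 6·0.1036 + 9·0.1369
 = 0.336 + 0.3584 + 0.8288 + 0.434 + 0.434 + 0.9176 + 0.6475 + 0.6216 + 1.2321
 = 5.81

5.81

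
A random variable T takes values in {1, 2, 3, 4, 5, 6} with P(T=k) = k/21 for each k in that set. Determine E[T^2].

E[T^2] = Σ t^2·P(T=t)
 = 1·1/21 + 4·2/21 + 9·1/7 + 16·4/21 + 25·5/21 + 36·2/7
 = 1/21 + 8/21 + 9/7 + 64/21 + 125/21 + 72/7
 = 21

21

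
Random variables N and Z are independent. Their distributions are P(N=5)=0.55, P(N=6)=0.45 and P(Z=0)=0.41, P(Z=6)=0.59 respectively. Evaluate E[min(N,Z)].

3.2155

E[min(N,Z)] = Σ_n Σ_z min(n,z) · P(N=n)P(Z=z)
 = 0·0.2255 + 5·0.3245 + 0·0.1845 + 6·0.2655
 = 0 + 1.6225 + 0 + 1.593
 = 3.2155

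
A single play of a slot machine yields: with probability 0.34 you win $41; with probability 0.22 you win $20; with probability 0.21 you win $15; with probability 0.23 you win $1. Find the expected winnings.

21.72

E[payout] = 41·0.34 + 20·0.22 + 15·0.21 + 1·0.23
 = 13.94 + 4.4 + 3.15 + 0.23
 = 21.72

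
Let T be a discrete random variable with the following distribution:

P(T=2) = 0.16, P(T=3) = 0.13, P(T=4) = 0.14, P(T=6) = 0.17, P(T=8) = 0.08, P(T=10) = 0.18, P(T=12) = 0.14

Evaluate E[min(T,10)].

6.13

E[min(T,10)] = Σ min(t,10)·P(T=t)
 = 2·0.16 + 3·0.13 + 4·0.14 + 6·0.17 + 8·0.08 + 10·0.18 + 10·0.14
 = 0.32 + 0.39 + 0.56 + 1.02 + 0.64 + 1.8 + 1.4
 = 6.13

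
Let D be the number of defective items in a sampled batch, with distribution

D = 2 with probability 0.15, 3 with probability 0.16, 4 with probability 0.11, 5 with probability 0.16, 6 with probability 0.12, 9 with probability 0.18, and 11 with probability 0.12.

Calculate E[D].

5.68

E[D] = Σ d·P(D=d)
 = 2·0.15 + 3·0.16 + 4·0.11 + 5·0.16 + 6·0.12 + 9·0.18 + 11·0.12
 = 0.3 + 0.48 + 0.44 + 0.8 + 0.72 + 1.62 + 1.32
 = 5.68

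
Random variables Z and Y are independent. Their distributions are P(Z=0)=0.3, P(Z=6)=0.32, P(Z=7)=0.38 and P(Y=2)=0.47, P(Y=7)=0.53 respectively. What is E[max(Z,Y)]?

E[max(Z,Y)] = Σ_z Σ_y max(z,y) · P(Z=z)P(Y=y)
 = 2·0.141 + 7·0.159 + 6·0.1504 + 7·0.1696 + 7·0.1786 + 7·0.2014
 = 0.282 + 1.113 + 0.9024 + 1.1872 + 1.2502 + 1.4098
 = 6.1446

6.1446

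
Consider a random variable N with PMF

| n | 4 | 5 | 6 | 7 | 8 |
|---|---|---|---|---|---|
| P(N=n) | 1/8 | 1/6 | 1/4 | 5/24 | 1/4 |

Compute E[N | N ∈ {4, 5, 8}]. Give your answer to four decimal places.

P(N ∈ {4, 5, 8}) = 1/8 + 1/6 + 1/4 = 13/24.
E[N | N ∈ {4, 5, 8}] = [4·1/8 + 5·1/6 + 8·1/4] / (13/24)
 = 10/3 / (13/24)
 = 80/13

6.1538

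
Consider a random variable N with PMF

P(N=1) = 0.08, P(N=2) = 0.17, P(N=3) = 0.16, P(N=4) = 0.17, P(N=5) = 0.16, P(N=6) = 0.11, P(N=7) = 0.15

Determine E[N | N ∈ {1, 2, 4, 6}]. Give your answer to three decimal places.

P(N ∈ {1, 2, 4, 6}) = 0.08 + 0.17 + 0.17 + 0.11 = 0.53.
E[N | N ∈ {1, 2, 4, 6}] = [1·0.08 + 2·0.17 + 4·0.17 + 6·0.11] / 0.53
 = 1.76 / 0.53
 = 176/53

3.321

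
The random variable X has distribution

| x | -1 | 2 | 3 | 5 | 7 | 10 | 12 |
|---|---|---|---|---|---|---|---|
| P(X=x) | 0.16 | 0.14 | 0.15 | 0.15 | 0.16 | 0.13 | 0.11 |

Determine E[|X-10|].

E[|X-10|] = Σ |x-10|·P(X=x)
 = 11·0.16 + 8·0.14 + 7·0.15 + 5·0.15 + 3·0.16 + 0·0.13 + 2·0.11
 = 1.76 + 1.12 + 1.05 + 0.75 + 0.48 + 0 + 0.22
 = 5.38

5.38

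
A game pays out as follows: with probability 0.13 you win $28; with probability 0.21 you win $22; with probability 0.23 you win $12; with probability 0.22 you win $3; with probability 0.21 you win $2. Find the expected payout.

E[payout] = 28·0.13 + 22·0.21 + 12·0.23 + 3·0.22 + 2·0.21
 = 3.64 + 4.62 + 2.76 + 0.66 + 0.42
 = 12.1

12.1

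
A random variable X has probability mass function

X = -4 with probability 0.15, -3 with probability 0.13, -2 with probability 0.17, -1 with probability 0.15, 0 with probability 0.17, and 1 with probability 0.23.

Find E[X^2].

4.63

E[X^2] = Σ x^2·P(X=x)
 = 16·0.15 + 9·0.13 + 4·0.17 + 1·0.15 + 0·0.17 + 1·0.23
 = 2.4 + 1.17 + 0.68 + 0.15 + 0 + 0.23
 = 4.63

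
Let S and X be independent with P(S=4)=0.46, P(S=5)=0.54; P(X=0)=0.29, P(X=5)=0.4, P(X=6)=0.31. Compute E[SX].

E[SX] = Σ_s Σ_x sx · P(S=s)P(X=x)
 = 0·0.1334 + 20·0.184 + 24·0.1426 + 0·0.1566 + 25·0.216 + 30·0.1674
 = 0 + 3.68 + 3.4224 + 0 + 5.4 + 5.022
 = 17.5244

17.5244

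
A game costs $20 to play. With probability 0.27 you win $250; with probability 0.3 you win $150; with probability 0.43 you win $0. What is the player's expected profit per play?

92.5

E[payout] = 250·0.27 + 150·0.3 + 0·0.43
 = 67.5 + 45 + 0
 = 112.5
Net = 112.5 - 20 = 92.5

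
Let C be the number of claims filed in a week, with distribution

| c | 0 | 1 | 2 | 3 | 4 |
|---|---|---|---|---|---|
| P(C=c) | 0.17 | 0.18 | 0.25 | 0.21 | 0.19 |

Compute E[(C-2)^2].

1.83

E[(C-2)^2] = Σ (c-2)^2·P(C=c)
 = 4·0.17 + 1·0.18 + 0·0.25 + 1·0.21 + 4·0.19
 = 0.68 + 0.18 + 0 + 0.21 + 0.76
 = 1.83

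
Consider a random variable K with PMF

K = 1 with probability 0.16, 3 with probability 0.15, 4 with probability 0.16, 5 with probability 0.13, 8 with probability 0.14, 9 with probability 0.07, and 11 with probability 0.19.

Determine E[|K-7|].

E[|K-7|] = Σ |k-7|·P(K=k)
 = 6·0.16 + 4·0.15 + 3·0.16 + 2·0.13 + 1·0.14 + 2·0.07 + 4·0.19
 = 0.96 + 0.6 + 0.48 + 0.26 + 0.14 + 0.14 + 0.76
 = 3.34

3.34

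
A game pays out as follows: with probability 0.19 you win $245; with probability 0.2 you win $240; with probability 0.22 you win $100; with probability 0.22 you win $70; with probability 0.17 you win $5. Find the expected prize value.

132.8

E[payout] = 245·0.19 + 240·0.2 + 100·0.22 + 70·0.22 + 5·0.17
 = 46.55 + 48 + 22 + 15.4 + 0.85
 = 132.8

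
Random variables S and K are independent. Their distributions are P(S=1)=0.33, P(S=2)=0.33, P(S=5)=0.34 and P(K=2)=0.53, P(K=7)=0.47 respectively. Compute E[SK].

11.7015

E[SK] = Σ_s Σ_k sk · P(S=s)P(K=k)
 = 2·0.1749 + 7·0.1551 + 4·0.1749 + 14·0.1551 + 10·0.1802 + 35·0.1598
 = 0.3498 + 1.0857 + 0.6996 + 2.1714 + 1.802 + 5.593
 = 11.7015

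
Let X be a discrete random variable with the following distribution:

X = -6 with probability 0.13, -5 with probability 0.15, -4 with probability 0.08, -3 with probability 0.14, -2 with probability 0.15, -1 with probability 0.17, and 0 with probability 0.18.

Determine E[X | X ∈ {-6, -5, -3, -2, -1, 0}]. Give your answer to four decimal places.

-2.6304

P(X ∈ {-6, -5, -3, -2, -1, 0}) = 0.13 + 0.15 + 0.14 + 0.15 + 0.17 + 0.18 = 0.92.
E[X | X ∈ {-6, -5, -3, -2, -1, 0}] = [(-6)·0.13 + (-5)·0.15 + (-3)·0.14 + (-2)·0.15 + (-1)·0.17 + 0·0.18] / 0.92
 = -2.42 / 0.92
 = -121/46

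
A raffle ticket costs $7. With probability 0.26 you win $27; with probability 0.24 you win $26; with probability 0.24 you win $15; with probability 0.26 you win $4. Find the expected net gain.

10.9

E[payout] = 27·0.26 + 26·0.24 + 15·0.24 + 4·0.26
 = 7.02 + 6.24 + 3.6 + 1.04
 = 17.9
Net = 17.9 - 7 = 10.9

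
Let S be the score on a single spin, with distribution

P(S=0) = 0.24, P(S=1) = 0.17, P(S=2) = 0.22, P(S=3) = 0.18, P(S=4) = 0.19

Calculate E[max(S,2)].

E[max(S,2)] = Σ max(s,2)·P(S=s)
 = 2·0.24 + 2·0.17 + 2·0.22 + 3·0.18 + 4·0.19
 = 0.48 + 0.34 + 0.44 + 0.54 + 0.76
 = 2.56

2.56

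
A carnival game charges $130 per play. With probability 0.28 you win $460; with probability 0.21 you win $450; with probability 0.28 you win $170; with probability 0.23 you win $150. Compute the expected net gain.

E[payout] = 460·0.28 + 450·0.21 + 170·0.28 + 150·0.23
 = 128.8 + 94.5 + 47.6 + 34.5
 = 305.4
Net = 305.4 - 130 = 175.4

175.4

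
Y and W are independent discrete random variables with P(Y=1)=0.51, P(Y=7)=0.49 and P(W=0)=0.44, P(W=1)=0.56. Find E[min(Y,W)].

E[min(Y,W)] = Σ_y Σ_w min(y,w) · P(Y=y)P(W=w)
 = 0·0.2244 + 1·0.2856 + 0·0.2156 + 1·0.2744
 = 0 + 0.2856 + 0 + 0.2744
 = 0.56

0.56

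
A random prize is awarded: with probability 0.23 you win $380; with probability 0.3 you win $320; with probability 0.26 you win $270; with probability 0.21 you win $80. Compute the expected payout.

E[payout] = 380·0.23 + 320·0.3 + 270·0.26 + 80·0.21
 = 87.4 + 96 + 70.2 + 16.8
 = 270.4

270.4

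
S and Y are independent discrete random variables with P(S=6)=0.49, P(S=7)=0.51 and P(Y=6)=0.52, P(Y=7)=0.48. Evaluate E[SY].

42.1848

E[SY] = Σ_s Σ_y sy · P(S=s)P(Y=y)
 = 36·0.2548 + 42·0.2352 + 42·0.2652 + 49·0.2448
 = 9.1728 + 9.8784 + 11.1384 + 11.9952
 = 42.1848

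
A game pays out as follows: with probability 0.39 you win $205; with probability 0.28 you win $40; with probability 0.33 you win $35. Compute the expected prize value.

E[payout] = 205·0.39 + 40·0.28 + 35·0.33
 = 79.95 + 11.2 + 11.55
 = 102.7

102.7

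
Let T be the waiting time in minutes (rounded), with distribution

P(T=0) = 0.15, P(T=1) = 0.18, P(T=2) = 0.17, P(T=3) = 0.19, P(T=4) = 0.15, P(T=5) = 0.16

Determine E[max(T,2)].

E[max(T,2)] = Σ max(t,2)·P(T=t)
 = 2·0.15 + 2·0.18 + 2·0.17 + 3·0.19 + 4·0.15 + 5·0.16
 = 0.3 + 0.36 + 0.34 + 0.57 + 0.6 + 0.8
 = 2.97

2.97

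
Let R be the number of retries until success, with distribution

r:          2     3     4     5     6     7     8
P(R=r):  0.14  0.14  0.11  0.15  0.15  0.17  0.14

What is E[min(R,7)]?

4.96

E[min(R,7)] = Σ min(r,7)·P(R=r)
 = 2·0.14 + 3·0.14 + 4·0.11 + 5·0.15 + 6·0.15 + 7·0.17 + 7·0.14
 = 0.28 + 0.42 + 0.44 + 0.75 + 0.9 + 1.19 + 0.98
 = 4.96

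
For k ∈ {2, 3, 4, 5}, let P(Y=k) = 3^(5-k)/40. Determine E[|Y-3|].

E[|Y-3|] = Σ |y-3|·P(Y=y)
 = 1·27/40 + 0·9/40 + 1·3/40 + 2·1/40
 = 27/40 + 0 + 3/40 + 1/20
 = 4/5

0.8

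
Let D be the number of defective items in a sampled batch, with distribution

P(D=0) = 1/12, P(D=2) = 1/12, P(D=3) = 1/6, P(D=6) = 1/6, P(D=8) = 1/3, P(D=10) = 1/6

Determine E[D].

6

E[D] = Σ d·P(D=d)
 = 0·1/12 + 2·1/12 + 3·1/6 + 6·1/6 + 8·1/3 + 10·1/6
 = 0 + 1/6 + 1/2 + 1 + 8/3 + 5/3
 = 6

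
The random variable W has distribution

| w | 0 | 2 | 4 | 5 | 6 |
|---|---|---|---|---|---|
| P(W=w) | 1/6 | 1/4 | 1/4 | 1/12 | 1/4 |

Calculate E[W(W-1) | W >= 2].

15.2

P(W >= 2) = 1/4 + 1/4 + 1/12 + 1/4 = 5/6.
E[W(W-1) | W >= 2] = [2·1/4 + 12·1/4 + 20·1/12 + 30·1/4] / (5/6)
 = 38/3 / (5/6)
 = 76/5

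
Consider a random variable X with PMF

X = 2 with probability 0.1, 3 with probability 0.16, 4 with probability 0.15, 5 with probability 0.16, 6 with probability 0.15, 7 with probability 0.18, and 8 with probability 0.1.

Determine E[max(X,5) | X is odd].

P(X is odd) = 0.16 + 0.16 + 0.18 = 0.5.
E[max(X,5) | X is odd] = [5·0.16 + 5·0.16 + 7·0.18] / 0.5
 = 2.86 / 0.5
 = 143/25

5.72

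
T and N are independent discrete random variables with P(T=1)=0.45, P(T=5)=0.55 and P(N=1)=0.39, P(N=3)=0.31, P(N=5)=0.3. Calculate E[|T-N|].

2.018

E[|T-N|] = Σ_t Σ_n |t-n| · P(T=t)P(N=n)
 = 0·0.1755 + 2·0.1395 + 4·0.135 + 4·0.2145 + 2·0.1705 + 0·0.165
 = 0 + 0.279 + 0.54 + 0.858 + 0.341 + 0
 = 2.018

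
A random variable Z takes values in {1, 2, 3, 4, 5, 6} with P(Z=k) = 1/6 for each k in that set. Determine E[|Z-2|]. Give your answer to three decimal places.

E[|Z-2|] = Σ |z-2|·P(Z=z)
 = 1·1/6 + 0·1/6 + 1·1/6 + 2·1/6 + 3·1/6 + 4·1/6
 = 1/6 + 0 + 1/6 + 1/3 + 1/2 + 2/3
 = 11/6

1.833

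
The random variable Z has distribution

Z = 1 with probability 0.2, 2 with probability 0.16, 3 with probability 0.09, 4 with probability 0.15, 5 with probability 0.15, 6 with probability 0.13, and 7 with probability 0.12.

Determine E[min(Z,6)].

3.64

E[min(Z,6)] = Σ min(z,6)·P(Z=z)
 = 1·0.2 + 2·0.16 + 3·0.09 + 4·0.15 + 5·0.15 + 6·0.13 + 6·0.12
 = 0.2 + 0.32 + 0.27 + 0.6 + 0.75 + 0.78 + 0.72
 = 3.64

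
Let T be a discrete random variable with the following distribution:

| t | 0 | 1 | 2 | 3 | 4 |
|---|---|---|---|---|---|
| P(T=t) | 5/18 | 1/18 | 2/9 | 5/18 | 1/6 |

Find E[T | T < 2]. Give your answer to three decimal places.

P(T < 2) = 5/18 + 1/18 = 1/3.
E[T | T < 2] = [0·5/18 + 1·1/18] / (1/3)
 = 1/18 / (1/3)
 = 1/6

0.167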